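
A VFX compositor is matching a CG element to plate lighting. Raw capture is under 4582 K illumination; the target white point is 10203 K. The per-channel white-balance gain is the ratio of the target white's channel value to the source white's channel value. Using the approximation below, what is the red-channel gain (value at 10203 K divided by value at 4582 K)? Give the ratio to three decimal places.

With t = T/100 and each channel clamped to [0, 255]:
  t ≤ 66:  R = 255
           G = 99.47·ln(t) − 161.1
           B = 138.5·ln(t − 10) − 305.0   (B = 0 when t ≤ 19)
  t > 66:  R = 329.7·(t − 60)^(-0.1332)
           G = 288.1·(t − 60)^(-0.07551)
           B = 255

At 4582 K (t = 45.82):
  R = 255 by definition for t ≤ 66.
At 10203 K (t = 102.03):
  R = 329.7·(102.03 − 60)^(-0.1332) = 329.7·42.03^(-0.1332) = 329.7·0.60777 = 200.383.
Gain = 200.383 / 255.000 = 0.7858 → 0.786.

0.786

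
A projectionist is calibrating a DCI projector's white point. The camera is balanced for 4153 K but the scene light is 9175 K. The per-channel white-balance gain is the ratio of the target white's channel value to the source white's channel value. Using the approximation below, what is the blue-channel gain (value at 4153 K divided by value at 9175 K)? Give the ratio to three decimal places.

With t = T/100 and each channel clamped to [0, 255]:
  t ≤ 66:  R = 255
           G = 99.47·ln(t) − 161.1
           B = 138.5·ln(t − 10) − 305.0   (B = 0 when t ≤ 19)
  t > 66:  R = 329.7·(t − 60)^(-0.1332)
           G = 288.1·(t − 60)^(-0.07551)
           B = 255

0.678

At 9175 K (t = 91.75):
  B = 255 by definition for t > 66.
At 4153 K (t = 41.53):
  B = 138.5·ln(41.53 − 10) − 305.0 = 138.5·ln 31.53 − 305.0 = 138.5·3.4509 − 305.0 = 172.955.
Gain = 172.955 / 255.000 = 0.6783 → 0.678.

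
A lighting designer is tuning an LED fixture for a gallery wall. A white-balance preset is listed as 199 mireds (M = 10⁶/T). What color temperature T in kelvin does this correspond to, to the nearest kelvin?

5025 K

T = 10⁶ / 199 = 5025.13 K → 5025 K.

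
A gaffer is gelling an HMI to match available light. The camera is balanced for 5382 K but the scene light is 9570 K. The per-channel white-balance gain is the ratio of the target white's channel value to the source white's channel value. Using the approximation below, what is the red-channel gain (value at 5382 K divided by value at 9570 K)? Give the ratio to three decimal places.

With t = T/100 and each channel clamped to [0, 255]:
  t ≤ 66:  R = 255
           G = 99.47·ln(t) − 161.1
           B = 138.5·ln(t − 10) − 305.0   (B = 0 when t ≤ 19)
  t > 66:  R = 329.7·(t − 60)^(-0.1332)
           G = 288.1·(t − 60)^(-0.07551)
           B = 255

At 9570 K (t = 95.7):
  R = 329.7·(95.7 − 60)^(-0.1332) = 329.7·35.7^(-0.1332) = 329.7·0.62113 = 204.788.
At 5382 K (t = 53.82):
  R = 255 by definition for t ≤ 66.
Gain = 255.000 / 204.788 = 1.2452 → 1.245.

1.245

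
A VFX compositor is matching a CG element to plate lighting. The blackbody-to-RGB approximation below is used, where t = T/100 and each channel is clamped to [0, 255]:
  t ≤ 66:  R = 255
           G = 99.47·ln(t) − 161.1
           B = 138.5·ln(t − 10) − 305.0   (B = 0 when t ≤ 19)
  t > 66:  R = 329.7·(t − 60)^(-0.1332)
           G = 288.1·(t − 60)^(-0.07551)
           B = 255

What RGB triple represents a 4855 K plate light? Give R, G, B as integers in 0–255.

t = 4855/100 = 48.55; the t ≤ 66 branch applies.
R = 255 by definition for t ≤ 66.
G = 99.47·ln 48.55 − 161.1 = 99.47·3.8826 − 161.1 = 225.102.
B = 138.5·ln(48.55 − 10) − 305.0 = 138.5·ln 38.55 − 305.0 = 138.5·3.6520 − 305.0 = 200.796.
Rounded: (255, 225, 201).

R=255, G=225, B=201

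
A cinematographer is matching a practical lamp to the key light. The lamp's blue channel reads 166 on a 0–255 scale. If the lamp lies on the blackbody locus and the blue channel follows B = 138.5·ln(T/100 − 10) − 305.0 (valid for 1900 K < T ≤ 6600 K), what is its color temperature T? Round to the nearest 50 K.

ln(t − 10) = (166 + 305.0) / 138.5 = 3.4007.
t − 10 = e^3.4007 = 29.986, so t = 39.986.
T = 100·t = 3999 K → 4000 K to the nearest 50 K.

4000 K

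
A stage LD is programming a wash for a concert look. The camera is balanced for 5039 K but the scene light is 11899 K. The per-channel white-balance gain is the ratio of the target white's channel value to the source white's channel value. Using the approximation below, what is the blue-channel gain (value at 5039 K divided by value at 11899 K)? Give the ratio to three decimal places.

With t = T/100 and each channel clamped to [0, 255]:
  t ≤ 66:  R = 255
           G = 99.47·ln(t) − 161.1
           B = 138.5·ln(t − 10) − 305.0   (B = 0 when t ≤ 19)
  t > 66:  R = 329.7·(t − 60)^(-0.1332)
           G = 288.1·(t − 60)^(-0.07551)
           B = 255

0.813

At 11899 K (t = 118.99):
  B = 255 by definition for t > 66.
At 5039 K (t = 50.39):
  B = 138.5·ln(50.39 − 10) − 305.0 = 138.5·ln 40.39 − 305.0 = 138.5·3.6986 − 305.0 = 207.254.
Gain = 207.254 / 255.000 = 0.8128 → 0.813.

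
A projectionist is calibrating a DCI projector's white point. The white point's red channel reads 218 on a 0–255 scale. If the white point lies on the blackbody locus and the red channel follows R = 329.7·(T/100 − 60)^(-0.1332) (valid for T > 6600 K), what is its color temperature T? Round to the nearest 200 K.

8200 K

(t − 60)^(-0.1332) = 218/329.7 = 0.66121.
t − 60 = 0.66121^(1/-0.1332) = 0.66121^(-7.508) = 22.326, so t = 82.326.
T = 100·t = 8233 K → 8200 K to the nearest 200 K.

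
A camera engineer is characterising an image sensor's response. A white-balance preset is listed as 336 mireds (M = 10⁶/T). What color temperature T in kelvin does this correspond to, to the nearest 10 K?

2980 K

T = 10⁶ / 336 = 2976.19 K → 2980 K.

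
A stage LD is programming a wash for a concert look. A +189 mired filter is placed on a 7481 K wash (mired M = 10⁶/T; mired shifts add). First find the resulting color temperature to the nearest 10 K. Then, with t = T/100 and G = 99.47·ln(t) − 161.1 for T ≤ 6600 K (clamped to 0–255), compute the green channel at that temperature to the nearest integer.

M_in = 10⁶/7481 = 133.67; M_out = 133.67 + (+189) = 322.67.
T_out = 10⁶/322.67 = 3099.1 K → 3100 K; t = 31.
G = 99.47·ln 31 − 161.1 = 99.47·3.4340 − 161.1 = 180.479.
Rounded: 180.

180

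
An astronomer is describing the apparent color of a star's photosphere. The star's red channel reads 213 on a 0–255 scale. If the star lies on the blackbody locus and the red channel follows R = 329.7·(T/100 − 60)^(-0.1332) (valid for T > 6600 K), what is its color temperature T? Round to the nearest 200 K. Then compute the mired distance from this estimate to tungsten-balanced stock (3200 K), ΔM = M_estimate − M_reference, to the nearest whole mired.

-196 mireds

(t − 60)^(-0.1332) = 213/329.7 = 0.64604.
t − 60 = 0.64604^(1/-0.1332) = 0.64604^(-7.508) = 26.575, so t = 86.575.
T = 100·t = 8657 K → 8600 K to the nearest 200 K.
M_estimate = 10⁶/8600 = 116.28; M_reference = 10⁶/3200 = 312.50.
ΔM = 116.28 − 312.50 = -196.22 → -196 mireds.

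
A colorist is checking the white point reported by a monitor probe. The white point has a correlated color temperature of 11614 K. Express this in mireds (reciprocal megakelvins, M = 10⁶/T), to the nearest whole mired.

86 mireds

M = 10⁶ / 11614 = 86.103 → 86 mireds.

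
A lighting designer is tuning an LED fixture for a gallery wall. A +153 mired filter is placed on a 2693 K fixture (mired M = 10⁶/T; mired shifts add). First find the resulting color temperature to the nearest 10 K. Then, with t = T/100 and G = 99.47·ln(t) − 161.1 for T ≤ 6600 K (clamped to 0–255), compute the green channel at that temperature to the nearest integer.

M_in = 10⁶/2693 = 371.33; M_out = 371.33 + (+153) = 524.33.
T_out = 10⁶/524.33 = 1907.2 K → 1910 K; t = 19.1.
G = 99.47·ln 19.1 − 161.1 = 99.47·2.9497 − 161.1 = 132.305.
Rounded: 132.

132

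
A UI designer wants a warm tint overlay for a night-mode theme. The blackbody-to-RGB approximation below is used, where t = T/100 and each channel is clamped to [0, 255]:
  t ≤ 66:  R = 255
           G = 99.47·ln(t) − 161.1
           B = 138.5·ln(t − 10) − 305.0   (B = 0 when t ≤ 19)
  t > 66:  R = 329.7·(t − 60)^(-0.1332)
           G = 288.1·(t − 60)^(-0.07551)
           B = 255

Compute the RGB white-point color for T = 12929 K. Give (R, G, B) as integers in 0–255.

(187, 209, 255)

t = 12929/100 = 129.29; the t > 66 branch applies.
R = 329.7·(129.29 − 60)^(-0.1332) = 329.7·69.29^(-0.1332) = 329.7·0.56862 = 187.474.
G = 288.1·(129.29 − 60)^(-0.07551) = 288.1·69.29^(-0.07551) = 288.1·0.72612 = 209.196.
B = 255 by definition for t > 66.
Rounded: (187, 209, 255).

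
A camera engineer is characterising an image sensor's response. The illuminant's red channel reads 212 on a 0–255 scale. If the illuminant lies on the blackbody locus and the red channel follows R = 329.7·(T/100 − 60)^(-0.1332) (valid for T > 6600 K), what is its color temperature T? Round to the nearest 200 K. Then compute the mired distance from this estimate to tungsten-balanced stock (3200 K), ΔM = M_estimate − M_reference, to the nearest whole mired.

(t − 60)^(-0.1332) = 212/329.7 = 0.64301.
t − 60 = 0.64301^(1/-0.1332) = 0.64301^(-7.508) = 27.530, so t = 87.530.
T = 100·t = 8753 K → 8800 K to the nearest 200 K.
M_estimate = 10⁶/8800 = 113.64; M_reference = 10⁶/3200 = 312.50.
ΔM = 113.64 − 312.50 = -198.86 → -199 mireds.

-199 mireds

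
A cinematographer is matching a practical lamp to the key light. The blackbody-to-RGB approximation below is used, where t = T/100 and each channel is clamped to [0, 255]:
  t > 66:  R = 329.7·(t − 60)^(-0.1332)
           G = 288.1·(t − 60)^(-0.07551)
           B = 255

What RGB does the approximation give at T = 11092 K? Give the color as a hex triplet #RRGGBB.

#C3D6FF

t = 11092/100 = 110.92; the t > 66 branch applies.
R = 329.7·(110.92 − 60)^(-0.1332) = 329.7·50.92^(-0.1332) = 329.7·0.59244 = 195.327.
G = 288.1·(110.92 − 60)^(-0.07551) = 288.1·50.92^(-0.07551) = 288.1·0.74321 = 214.119.
B = 255 by definition for t > 66.
Rounded: (195, 214, 255).
In hex: #C3D6FF.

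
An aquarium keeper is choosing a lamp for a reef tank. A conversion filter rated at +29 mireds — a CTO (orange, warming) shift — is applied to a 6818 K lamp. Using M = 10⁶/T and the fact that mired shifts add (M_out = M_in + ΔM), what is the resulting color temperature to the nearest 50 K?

M_in = 10⁶/6818 = 146.67 mireds.
M_out = 146.67 + (+29) = 175.67 mireds.
T_out = 10⁶/175.67 = 5692.5 K → 5700 K.

5700 K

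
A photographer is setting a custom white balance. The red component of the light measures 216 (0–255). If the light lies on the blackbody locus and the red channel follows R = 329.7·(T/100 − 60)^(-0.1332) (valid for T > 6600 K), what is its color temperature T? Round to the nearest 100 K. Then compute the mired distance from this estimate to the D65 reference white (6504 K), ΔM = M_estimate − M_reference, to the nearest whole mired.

-35 mireds

(t − 60)^(-0.1332) = 216/329.7 = 0.65514.
t − 60 = 0.65514^(1/-0.1332) = 0.65514^(-7.508) = 23.926, so t = 83.926.
T = 100·t = 8393 K → 8400 K to the nearest 100 K.
M_estimate = 10⁶/8400 = 119.05; M_reference = 10⁶/6504 = 153.75.
ΔM = 119.05 − 153.75 = -34.70 → -35 mireds.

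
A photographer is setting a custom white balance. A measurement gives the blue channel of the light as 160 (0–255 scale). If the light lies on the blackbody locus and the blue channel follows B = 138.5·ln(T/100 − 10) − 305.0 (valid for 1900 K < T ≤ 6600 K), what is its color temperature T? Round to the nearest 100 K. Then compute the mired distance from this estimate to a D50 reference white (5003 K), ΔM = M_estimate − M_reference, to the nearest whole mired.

+57 mireds

ln(t − 10) = (160 + 305.0) / 138.5 = 3.3574.
t − 10 = e^3.3574 = 28.714, so t = 38.714.
T = 100·t = 3871 K → 3900 K to the nearest 100 K.
M_estimate = 10⁶/3900 = 256.41; M_reference = 10⁶/5003 = 199.88.
ΔM = 256.41 − 199.88 = 56.53 → +57 mireds.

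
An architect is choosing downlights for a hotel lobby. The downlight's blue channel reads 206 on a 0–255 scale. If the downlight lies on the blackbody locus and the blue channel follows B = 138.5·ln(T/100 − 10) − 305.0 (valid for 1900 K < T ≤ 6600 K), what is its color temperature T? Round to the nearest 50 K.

ln(t − 10) = (206 + 305.0) / 138.5 = 3.6895.
t − 10 = e^3.6895 = 40.026, so t = 50.026.
T = 100·t = 5003 K → 5000 K to the nearest 50 K.

5000 K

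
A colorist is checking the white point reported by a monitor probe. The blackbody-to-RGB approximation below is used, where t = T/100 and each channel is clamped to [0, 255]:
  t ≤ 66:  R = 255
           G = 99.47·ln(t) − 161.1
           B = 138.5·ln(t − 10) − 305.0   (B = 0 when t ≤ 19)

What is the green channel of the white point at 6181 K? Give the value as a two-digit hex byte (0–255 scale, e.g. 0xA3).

0xF9

t = 6181/100 = 61.81; the t ≤ 66 branch applies.
G = 99.47·ln 61.81 − 161.1 = 99.47·4.1241 − 161.1 = 249.121.
Rounded: 249; in hex, 0xF9.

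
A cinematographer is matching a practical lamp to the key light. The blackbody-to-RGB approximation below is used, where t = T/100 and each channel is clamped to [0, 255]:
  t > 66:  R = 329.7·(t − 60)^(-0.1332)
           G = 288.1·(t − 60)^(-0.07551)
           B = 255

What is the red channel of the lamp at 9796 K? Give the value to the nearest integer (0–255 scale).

t = 9796/100 = 97.96; the t > 66 branch applies.
R = 329.7·(97.96 − 60)^(-0.1332) = 329.7·37.96^(-0.1332) = 329.7·0.61608 = 203.120.
Rounded: 203.

203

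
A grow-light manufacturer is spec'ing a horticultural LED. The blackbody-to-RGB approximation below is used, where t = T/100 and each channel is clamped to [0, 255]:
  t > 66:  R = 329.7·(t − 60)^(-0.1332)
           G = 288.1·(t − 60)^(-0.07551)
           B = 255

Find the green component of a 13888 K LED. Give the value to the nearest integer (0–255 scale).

207

t = 13888/100 = 138.88; the t > 66 branch applies.
G = 288.1·(138.88 − 60)^(-0.07551) = 288.1·78.88^(-0.07551) = 288.1·0.71905 = 207.159.
Rounded: 207.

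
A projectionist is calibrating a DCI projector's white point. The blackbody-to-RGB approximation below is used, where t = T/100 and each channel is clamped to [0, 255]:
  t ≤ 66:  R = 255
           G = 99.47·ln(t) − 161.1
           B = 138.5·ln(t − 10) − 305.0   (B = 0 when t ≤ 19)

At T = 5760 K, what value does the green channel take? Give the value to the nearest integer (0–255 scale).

242

t = 5760/100 = 57.6; the t ≤ 66 branch applies.
G = 99.47·ln 57.6 − 161.1 = 99.47·4.0535 − 161.1 = 242.104.
Rounded: 242.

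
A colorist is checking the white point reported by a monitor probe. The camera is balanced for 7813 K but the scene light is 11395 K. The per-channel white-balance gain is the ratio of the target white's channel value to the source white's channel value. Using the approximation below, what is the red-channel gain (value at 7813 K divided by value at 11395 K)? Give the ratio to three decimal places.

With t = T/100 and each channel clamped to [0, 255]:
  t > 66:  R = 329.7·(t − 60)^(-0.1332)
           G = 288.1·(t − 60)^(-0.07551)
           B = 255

1.156

At 11395 K (t = 113.95):
  R = 329.7·(113.95 − 60)^(-0.1332) = 329.7·53.95^(-0.1332) = 329.7·0.58789 = 193.829.
At 7813 K (t = 78.13):
  R = 329.7·(78.13 − 60)^(-0.1332) = 329.7·18.13^(-0.1332) = 329.7·0.67980 = 224.130.
Gain = 224.130 / 193.829 = 1.1563 → 1.156.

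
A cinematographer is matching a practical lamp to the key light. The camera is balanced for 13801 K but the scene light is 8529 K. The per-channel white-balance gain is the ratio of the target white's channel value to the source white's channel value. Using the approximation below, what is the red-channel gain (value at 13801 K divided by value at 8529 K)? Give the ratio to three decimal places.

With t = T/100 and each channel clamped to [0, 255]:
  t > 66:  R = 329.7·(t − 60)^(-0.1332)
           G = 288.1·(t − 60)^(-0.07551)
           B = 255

At 8529 K (t = 85.29):
  R = 329.7·(85.29 − 60)^(-0.1332) = 329.7·25.29^(-0.1332) = 329.7·0.65032 = 214.411.
At 13801 K (t = 138.01):
  R = 329.7·(138.01 − 60)^(-0.1332) = 329.7·78.01^(-0.1332) = 329.7·0.55971 = 184.537.
Gain = 184.537 / 214.411 = 0.8607 → 0.861.

0.861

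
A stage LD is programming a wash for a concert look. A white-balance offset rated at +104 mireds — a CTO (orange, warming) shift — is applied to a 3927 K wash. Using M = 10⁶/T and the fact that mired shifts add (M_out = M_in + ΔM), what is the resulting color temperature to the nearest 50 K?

2800 K

M_in = 10⁶/3927 = 254.65 mireds.
M_out = 254.65 + (+104) = 358.65 mireds.
T_out = 10⁶/358.65 = 2788.3 K → 2800 K.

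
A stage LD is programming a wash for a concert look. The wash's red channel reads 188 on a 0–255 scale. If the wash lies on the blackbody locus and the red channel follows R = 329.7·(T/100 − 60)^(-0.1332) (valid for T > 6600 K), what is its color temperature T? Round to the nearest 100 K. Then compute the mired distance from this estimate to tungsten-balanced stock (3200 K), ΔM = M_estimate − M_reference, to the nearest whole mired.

-234 mireds

(t − 60)^(-0.1332) = 188/329.7 = 0.57022.
t − 60 = 0.57022^(1/-0.1332) = 0.57022^(-7.508) = 67.848, so t = 127.848.
T = 100·t = 12785 K → 12800 K to the nearest 100 K.
M_estimate = 10⁶/12800 = 78.12; M_reference = 10⁶/3200 = 312.50.
ΔM = 78.12 − 312.50 = -234.38 → -234 mireds.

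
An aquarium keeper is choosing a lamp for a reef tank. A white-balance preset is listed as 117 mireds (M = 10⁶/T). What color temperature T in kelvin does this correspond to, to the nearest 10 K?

T = 10⁶ / 117 = 8547.01 K → 8550 K.

8550 K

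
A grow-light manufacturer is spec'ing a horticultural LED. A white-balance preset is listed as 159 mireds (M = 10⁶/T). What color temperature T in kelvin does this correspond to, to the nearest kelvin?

T = 10⁶ / 159 = 6289.31 K → 6289 K.

6289 K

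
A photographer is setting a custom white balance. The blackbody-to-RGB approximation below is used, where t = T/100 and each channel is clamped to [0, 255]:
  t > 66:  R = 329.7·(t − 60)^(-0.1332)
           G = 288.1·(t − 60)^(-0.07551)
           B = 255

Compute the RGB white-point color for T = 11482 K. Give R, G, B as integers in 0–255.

R=193, G=213, B=255

t = 11482/100 = 114.82; the t > 66 branch applies.
R = 329.7·(114.82 − 60)^(-0.1332) = 329.7·54.82^(-0.1332) = 329.7·0.58664 = 193.416.
G = 288.1·(114.82 − 60)^(-0.07551) = 288.1·54.82^(-0.07551) = 288.1·0.73908 = 212.930.
B = 255 by definition for t > 66.
Rounded: (193, 213, 255).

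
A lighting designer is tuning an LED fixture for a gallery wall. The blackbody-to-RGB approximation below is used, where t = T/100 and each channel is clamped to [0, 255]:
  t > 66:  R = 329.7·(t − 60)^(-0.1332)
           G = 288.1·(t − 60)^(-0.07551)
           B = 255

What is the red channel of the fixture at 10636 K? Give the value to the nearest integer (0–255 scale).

198

t = 10636/100 = 106.36; the t > 66 branch applies.
R = 329.7·(106.36 − 60)^(-0.1332) = 329.7·46.36^(-0.1332) = 329.7·0.59989 = 197.783.
Rounded: 198.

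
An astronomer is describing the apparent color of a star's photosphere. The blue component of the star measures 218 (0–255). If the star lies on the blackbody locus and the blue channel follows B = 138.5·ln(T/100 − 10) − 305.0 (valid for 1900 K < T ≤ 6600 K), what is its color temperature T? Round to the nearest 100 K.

5400 K

ln(t − 10) = (218 + 305.0) / 138.5 = 3.7762.
t − 10 = e^3.7762 = 43.649, so t = 53.649.
T = 100·t = 5365 K → 5400 K to the nearest 100 K.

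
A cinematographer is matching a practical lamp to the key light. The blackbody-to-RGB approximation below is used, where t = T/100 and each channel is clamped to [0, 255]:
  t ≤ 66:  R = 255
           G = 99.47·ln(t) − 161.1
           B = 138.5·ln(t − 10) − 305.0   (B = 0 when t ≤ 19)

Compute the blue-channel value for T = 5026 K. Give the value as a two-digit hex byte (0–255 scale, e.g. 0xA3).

t = 5026/100 = 50.26; the t ≤ 66 branch applies.
B = 138.5·ln(50.26 − 10) − 305.0 = 138.5·ln 40.26 − 305.0 = 138.5·3.6954 − 305.0 = 206.807.
Rounded: 207; in hex, 0xCF.

0xCF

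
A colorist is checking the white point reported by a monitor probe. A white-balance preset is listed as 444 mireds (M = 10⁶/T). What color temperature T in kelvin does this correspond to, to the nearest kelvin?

T = 10⁶ / 444 = 2252.25 K → 2252 K.

2252 K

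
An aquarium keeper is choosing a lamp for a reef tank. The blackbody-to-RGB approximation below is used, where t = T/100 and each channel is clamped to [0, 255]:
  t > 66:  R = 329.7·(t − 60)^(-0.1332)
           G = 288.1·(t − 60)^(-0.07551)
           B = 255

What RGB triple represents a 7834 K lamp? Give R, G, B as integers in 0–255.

t = 7834/100 = 78.34; the t > 66 branch applies.
R = 329.7·(78.34 − 60)^(-0.1332) = 329.7·18.34^(-0.1332) = 329.7·0.67876 = 223.787.
G = 288.1·(78.34 − 60)^(-0.07551) = 288.1·18.34^(-0.07551) = 288.1·0.80279 = 231.283.
B = 255 by definition for t > 66.
Rounded: (224, 231, 255).

R=224, G=231, B=255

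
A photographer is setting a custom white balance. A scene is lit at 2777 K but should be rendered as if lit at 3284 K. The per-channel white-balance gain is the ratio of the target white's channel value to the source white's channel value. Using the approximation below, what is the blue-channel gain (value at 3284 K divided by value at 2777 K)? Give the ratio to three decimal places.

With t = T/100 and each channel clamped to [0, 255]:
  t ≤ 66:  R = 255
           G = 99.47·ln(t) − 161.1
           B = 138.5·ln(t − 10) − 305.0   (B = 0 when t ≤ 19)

1.372

At 2777 K (t = 27.77):
  B = 138.5·ln(27.77 − 10) − 305.0 = 138.5·ln 17.77 − 305.0 = 138.5·2.8775 − 305.0 = 93.535.
At 3284 K (t = 32.84):
  B = 138.5·ln(32.84 − 10) − 305.0 = 138.5·ln 22.84 − 305.0 = 138.5·3.1285 − 305.0 = 128.299.
Gain = 128.299 / 93.535 = 1.3717 → 1.372.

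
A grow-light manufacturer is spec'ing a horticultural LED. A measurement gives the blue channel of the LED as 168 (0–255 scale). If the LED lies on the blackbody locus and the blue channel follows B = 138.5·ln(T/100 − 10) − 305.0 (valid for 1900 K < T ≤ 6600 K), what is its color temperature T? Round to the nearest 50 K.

ln(t − 10) = (168 + 305.0) / 138.5 = 3.4152.
t − 10 = e^3.4152 = 30.422, so t = 40.422.
T = 100·t = 4042 K → 4050 K to the nearest 50 K.

4050 K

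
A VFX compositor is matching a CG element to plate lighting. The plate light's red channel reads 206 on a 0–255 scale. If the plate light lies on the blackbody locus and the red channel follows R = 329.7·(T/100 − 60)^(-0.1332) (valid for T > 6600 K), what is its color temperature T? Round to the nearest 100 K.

(t − 60)^(-0.1332) = 206/329.7 = 0.62481.
t − 60 = 0.62481^(1/-0.1332) = 0.62481^(-7.508) = 34.152, so t = 94.152.
T = 100·t = 9415 K → 9400 K to the nearest 100 K.

9400 K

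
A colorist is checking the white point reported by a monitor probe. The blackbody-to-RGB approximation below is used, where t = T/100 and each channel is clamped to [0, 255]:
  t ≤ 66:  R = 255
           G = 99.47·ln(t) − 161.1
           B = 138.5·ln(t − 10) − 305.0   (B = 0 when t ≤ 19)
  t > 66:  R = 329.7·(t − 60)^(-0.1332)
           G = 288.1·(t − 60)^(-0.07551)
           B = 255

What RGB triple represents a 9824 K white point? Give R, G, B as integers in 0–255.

R=203, G=219, B=255

t = 9824/100 = 98.24; the t > 66 branch applies.
R = 329.7·(98.24 − 60)^(-0.1332) = 329.7·38.24^(-0.1332) = 329.7·0.61547 = 202.921.
G = 288.1·(98.24 − 60)^(-0.07551) = 288.1·38.24^(-0.07551) = 288.1·0.75946 = 218.800.
B = 255 by definition for t > 66.
Rounded: (203, 219, 255).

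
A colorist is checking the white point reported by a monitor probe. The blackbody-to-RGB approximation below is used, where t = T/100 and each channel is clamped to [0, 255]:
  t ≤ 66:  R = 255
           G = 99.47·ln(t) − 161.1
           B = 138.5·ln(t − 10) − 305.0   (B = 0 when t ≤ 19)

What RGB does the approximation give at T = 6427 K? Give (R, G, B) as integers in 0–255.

t = 6427/100 = 64.27; the t ≤ 66 branch applies.
R = 255 by definition for t ≤ 66.
G = 99.47·ln 64.27 − 161.1 = 99.47·4.1631 − 161.1 = 253.003.
B = 138.5·ln(64.27 − 10) − 305.0 = 138.5·ln 54.27 − 305.0 = 138.5·3.9940 − 305.0 = 248.165.
Rounded: (255, 253, 248).

(255, 253, 248)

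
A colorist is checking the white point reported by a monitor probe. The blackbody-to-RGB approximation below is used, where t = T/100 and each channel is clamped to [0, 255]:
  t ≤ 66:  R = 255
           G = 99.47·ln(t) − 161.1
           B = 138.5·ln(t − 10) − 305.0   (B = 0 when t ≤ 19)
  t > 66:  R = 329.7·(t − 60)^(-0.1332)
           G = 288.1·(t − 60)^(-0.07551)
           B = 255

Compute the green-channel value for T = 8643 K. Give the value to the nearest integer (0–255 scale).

t = 8643/100 = 86.43; the t > 66 branch applies.
G = 288.1·(86.43 − 60)^(-0.07551) = 288.1·26.43^(-0.07551) = 288.1·0.78094 = 224.989.
Rounded: 225.

225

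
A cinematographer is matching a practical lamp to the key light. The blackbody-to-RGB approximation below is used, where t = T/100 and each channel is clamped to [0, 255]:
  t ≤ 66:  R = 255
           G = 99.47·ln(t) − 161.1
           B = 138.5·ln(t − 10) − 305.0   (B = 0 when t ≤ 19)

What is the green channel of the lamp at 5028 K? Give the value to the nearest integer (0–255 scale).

229

t = 5028/100 = 50.28; the t ≤ 66 branch applies.
G = 99.47·ln 50.28 − 161.1 = 99.47·3.9176 − 161.1 = 228.584.
Rounded: 229.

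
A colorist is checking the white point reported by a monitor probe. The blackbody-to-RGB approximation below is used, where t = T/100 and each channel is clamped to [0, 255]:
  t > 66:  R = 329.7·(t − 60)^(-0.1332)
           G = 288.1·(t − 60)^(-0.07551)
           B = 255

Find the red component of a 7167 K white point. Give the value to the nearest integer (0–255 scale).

t = 7167/100 = 71.67; the t > 66 branch applies.
R = 329.7·(71.67 − 60)^(-0.1332) = 329.7·11.67^(-0.1332) = 329.7·0.72089 = 237.676.
Rounded: 238.

238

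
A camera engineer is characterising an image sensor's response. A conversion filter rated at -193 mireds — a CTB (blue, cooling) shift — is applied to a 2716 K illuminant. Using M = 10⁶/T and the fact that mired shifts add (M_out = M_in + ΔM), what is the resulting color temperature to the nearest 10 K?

M_in = 10⁶/2716 = 368.19 mireds.
M_out = 368.19 + (-193) = 175.19 mireds.
T_out = 10⁶/175.19 = 5708.1 K → 5710 K.

5710 K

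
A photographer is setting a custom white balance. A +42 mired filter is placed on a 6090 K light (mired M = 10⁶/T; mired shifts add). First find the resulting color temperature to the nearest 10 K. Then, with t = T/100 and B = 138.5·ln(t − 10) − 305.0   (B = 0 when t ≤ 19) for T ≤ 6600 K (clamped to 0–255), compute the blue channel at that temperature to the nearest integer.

M_in = 10⁶/6090 = 164.20; M_out = 164.20 + (+42) = 206.20.
T_out = 10⁶/206.20 = 4849.6 K → 4850 K; t = 48.5.
B = 138.5·ln(48.5 − 10) − 305.0 = 138.5·ln 38.5 − 305.0 = 138.5·3.6507 − 305.0 = 200.616.
Rounded: 201.

201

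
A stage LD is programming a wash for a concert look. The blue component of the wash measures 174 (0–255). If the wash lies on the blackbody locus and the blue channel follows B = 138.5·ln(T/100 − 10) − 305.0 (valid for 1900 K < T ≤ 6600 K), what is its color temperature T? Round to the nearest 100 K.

4200 K

ln(t − 10) = (174 + 305.0) / 138.5 = 3.4585.
t − 10 = e^3.4585 = 31.769, so t = 41.769.
T = 100·t = 4177 K → 4200 K to the nearest 100 K.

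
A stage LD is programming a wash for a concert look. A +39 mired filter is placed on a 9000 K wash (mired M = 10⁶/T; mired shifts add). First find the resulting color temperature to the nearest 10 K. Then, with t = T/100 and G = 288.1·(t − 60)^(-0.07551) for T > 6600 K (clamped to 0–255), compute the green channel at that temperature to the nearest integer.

250

M_in = 10⁶/9000 = 111.11; M_out = 111.11 + (+39) = 150.11.
T_out = 10⁶/150.11 = 6661.7 K → 6660 K; t = 66.6.
G = 288.1·(66.6 − 60)^(-0.07551) = 288.1·6.6^(-0.07551) = 288.1·0.86719 = 249.839.
Rounded: 250.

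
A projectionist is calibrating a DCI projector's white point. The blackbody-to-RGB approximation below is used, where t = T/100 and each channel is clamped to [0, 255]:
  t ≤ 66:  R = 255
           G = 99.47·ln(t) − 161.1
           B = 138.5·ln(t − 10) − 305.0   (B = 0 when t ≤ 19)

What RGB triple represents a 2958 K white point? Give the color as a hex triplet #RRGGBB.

t = 2958/100 = 29.58; the t ≤ 66 branch applies.
R = 255 by definition for t ≤ 66.
G = 99.47·ln 29.58 − 161.1 = 99.47·3.3871 − 161.1 = 175.815.
B = 138.5·ln(29.58 − 10) − 305.0 = 138.5·ln 19.58 − 305.0 = 138.5·2.9745 − 305.0 = 106.969.
Rounded: (255, 176, 107).
In hex: #FFB06B.

#FFB06B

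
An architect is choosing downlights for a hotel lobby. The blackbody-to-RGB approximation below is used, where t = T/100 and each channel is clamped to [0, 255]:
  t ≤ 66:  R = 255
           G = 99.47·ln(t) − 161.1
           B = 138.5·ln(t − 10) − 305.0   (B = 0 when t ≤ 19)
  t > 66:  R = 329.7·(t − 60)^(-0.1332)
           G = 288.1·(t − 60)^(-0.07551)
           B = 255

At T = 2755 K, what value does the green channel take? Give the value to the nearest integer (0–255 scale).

169

t = 2755/100 = 27.55; the t ≤ 66 branch applies.
G = 99.47·ln 27.55 − 161.1 = 99.47·3.3160 − 161.1 = 168.743.
Rounded: 169.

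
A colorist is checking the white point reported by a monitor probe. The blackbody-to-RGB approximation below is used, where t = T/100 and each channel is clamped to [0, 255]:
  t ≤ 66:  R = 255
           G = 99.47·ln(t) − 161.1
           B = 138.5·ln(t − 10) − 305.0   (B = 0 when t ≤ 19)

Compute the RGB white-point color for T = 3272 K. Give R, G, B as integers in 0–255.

R=255, G=186, B=128

t = 3272/100 = 32.72; the t ≤ 66 branch applies.
R = 255 by definition for t ≤ 66.
G = 99.47·ln 32.72 − 161.1 = 99.47·3.4880 − 161.1 = 185.850.
B = 138.5·ln(32.72 − 10) − 305.0 = 138.5·ln 22.72 − 305.0 = 138.5·3.1232 − 305.0 = 127.570.
Rounded: (255, 186, 128).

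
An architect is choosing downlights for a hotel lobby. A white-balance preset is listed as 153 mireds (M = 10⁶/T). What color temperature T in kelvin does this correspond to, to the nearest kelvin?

T = 10⁶ / 153 = 6535.95 K → 6536 K.

6536 K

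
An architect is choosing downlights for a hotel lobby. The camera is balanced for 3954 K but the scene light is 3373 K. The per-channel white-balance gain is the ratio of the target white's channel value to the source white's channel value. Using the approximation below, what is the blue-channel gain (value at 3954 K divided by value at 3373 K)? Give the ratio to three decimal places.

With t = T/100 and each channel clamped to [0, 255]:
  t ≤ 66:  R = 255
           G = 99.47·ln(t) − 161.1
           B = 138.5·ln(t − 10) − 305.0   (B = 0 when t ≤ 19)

At 3373 K (t = 33.73):
  B = 138.5·ln(33.73 − 10) − 305.0 = 138.5·ln 23.73 − 305.0 = 138.5·3.1667 − 305.0 = 133.593.
At 3954 K (t = 39.54):
  B = 138.5·ln(39.54 − 10) − 305.0 = 138.5·ln 29.54 − 305.0 = 138.5·3.3857 − 305.0 = 163.926.
Gain = 163.926 / 133.593 = 1.2270 → 1.227.

1.227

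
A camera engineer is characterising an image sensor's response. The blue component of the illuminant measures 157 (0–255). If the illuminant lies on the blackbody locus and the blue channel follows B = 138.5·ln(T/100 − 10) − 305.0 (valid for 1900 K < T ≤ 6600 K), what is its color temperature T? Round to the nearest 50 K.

3800 K

ln(t − 10) = (157 + 305.0) / 138.5 = 3.3357.
t − 10 = e^3.3357 = 28.099, so t = 38.099.
T = 100·t = 3810 K → 3800 K to the nearest 50 K.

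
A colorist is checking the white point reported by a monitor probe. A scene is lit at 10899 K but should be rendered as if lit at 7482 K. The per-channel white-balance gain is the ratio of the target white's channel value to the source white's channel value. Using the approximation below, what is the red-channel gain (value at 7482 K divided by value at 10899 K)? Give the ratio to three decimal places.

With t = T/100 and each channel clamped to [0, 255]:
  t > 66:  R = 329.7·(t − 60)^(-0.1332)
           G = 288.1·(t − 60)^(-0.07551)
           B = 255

1.173

At 10899 K (t = 108.99):
  R = 329.7·(108.99 − 60)^(-0.1332) = 329.7·48.99^(-0.1332) = 329.7·0.59549 = 196.335.
At 7482 K (t = 74.82):
  R = 329.7·(74.82 − 60)^(-0.1332) = 329.7·14.82^(-0.1332) = 329.7·0.69830 = 230.230.
Gain = 230.230 / 196.335 = 1.1726 → 1.173.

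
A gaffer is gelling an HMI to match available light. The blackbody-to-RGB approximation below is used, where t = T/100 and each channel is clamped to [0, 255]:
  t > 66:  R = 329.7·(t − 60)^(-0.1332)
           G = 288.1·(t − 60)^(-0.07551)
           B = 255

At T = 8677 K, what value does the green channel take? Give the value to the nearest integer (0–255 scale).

225

t = 8677/100 = 86.77; the t > 66 branch applies.
G = 288.1·(86.77 − 60)^(-0.07551) = 288.1·26.77^(-0.07551) = 288.1·0.78019 = 224.772.
Rounded: 225.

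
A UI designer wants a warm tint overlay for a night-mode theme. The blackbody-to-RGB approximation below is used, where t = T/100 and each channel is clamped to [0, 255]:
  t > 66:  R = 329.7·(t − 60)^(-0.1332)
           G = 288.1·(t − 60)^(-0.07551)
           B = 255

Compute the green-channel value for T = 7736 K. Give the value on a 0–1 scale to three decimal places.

t = 7736/100 = 77.36; the t > 66 branch applies.
G = 288.1·(77.36 − 60)^(-0.07551) = 288.1·17.36^(-0.07551) = 288.1·0.80612 = 232.244.
On a 0–1 scale: 232.244/255 = 0.9108 → 0.911.

0.911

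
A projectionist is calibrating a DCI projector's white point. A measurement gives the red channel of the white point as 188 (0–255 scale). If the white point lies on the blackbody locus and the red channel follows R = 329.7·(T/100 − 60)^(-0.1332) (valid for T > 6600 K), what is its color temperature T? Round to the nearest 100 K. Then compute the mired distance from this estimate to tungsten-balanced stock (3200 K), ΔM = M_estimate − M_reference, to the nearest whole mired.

-234 mireds

(t − 60)^(-0.1332) = 188/329.7 = 0.57022.
t − 60 = 0.57022^(1/-0.1332) = 0.57022^(-7.508) = 67.848, so t = 127.848.
T = 100·t = 12785 K → 12800 K to the nearest 100 K.
M_estimate = 10⁶/12800 = 78.12; M_reference = 10⁶/3200 = 312.50.
ΔM = 78.12 − 312.50 = -234.38 → -234 mireds.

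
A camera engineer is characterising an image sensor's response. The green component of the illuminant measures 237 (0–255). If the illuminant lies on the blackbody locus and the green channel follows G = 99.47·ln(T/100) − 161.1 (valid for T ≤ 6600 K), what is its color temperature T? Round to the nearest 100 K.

ln t = (237 + 161.1) / 99.47 = 4.0022.
t = e^4.0022 = 54.719.
T = 100·t = 5472 K → 5500 K to the nearest 100 K.

5500 K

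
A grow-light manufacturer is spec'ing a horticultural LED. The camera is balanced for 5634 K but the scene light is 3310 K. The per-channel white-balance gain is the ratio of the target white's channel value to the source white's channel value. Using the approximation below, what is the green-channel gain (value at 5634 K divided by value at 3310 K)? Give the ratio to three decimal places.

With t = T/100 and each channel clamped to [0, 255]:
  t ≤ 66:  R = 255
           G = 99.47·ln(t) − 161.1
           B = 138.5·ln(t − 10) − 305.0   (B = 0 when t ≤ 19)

1.283

At 3310 K (t = 33.1):
  G = 99.47·ln 33.1 − 161.1 = 99.47·3.4995 − 161.1 = 186.999.
At 5634 K (t = 56.34):
  G = 99.47·ln 56.34 − 161.1 = 99.47·4.0314 − 161.1 = 239.904.
Gain = 239.904 / 186.999 = 1.2829 → 1.283.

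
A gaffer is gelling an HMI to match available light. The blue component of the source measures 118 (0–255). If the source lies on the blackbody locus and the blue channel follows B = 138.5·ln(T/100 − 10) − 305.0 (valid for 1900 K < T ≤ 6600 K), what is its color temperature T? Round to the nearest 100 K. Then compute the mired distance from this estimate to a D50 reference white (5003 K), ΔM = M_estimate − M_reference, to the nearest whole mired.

+123 mireds

ln(t − 10) = (118 + 305.0) / 138.5 = 3.0542.
t − 10 = e^3.0542 = 21.203, so t = 31.203.
T = 100·t = 3120 K → 3100 K to the nearest 100 K.
M_estimate = 10⁶/3100 = 322.58; M_reference = 10⁶/5003 = 199.88.
ΔM = 322.58 − 199.88 = 122.70 → +123 mireds.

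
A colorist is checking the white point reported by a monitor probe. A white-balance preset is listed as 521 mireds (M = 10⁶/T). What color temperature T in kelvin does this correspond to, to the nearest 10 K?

T = 10⁶ / 521 = 1919.39 K → 1920 K.

1920 K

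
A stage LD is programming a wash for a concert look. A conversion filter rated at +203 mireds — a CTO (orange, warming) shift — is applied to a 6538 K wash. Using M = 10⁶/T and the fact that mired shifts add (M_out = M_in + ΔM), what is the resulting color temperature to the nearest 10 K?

M_in = 10⁶/6538 = 152.95 mireds.
M_out = 152.95 + (+203) = 355.95 mireds.
T_out = 10⁶/355.95 = 2809.4 K → 2810 K.

2810 K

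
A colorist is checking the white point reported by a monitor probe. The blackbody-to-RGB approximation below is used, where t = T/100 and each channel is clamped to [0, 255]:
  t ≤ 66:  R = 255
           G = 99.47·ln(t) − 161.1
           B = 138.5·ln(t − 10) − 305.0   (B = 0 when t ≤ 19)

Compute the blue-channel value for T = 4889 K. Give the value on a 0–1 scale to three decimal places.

t = 4889/100 = 48.89; the t ≤ 66 branch applies.
B = 138.5·ln(48.89 − 10) − 305.0 = 138.5·ln 38.89 − 305.0 = 138.5·3.6607 − 305.0 = 202.012.
On a 0–1 scale: 202.012/255 = 0.7922 → 0.792.

0.792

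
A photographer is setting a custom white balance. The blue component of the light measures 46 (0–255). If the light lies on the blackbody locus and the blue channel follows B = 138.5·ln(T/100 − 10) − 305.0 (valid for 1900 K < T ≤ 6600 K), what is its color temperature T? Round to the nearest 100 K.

ln(t − 10) = (46 + 305.0) / 138.5 = 2.5343.
t − 10 = e^2.5343 = 12.608, so t = 22.608.
T = 100·t = 2261 K → 2300 K to the nearest 100 K.

2300 K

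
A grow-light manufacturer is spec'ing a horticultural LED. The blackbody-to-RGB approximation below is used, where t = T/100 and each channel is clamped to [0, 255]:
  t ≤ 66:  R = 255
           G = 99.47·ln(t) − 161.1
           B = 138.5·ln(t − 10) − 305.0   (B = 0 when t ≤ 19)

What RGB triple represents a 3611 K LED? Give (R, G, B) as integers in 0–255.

(255, 196, 147)

t = 3611/100 = 36.11; the t ≤ 66 branch applies.
R = 255 by definition for t ≤ 66.
G = 99.47·ln 36.11 − 161.1 = 99.47·3.5866 − 161.1 = 195.656.
B = 138.5·ln(36.11 − 10) − 305.0 = 138.5·ln 26.11 − 305.0 = 138.5·3.2623 − 305.0 = 146.831.
Rounded: (255, 196, 147).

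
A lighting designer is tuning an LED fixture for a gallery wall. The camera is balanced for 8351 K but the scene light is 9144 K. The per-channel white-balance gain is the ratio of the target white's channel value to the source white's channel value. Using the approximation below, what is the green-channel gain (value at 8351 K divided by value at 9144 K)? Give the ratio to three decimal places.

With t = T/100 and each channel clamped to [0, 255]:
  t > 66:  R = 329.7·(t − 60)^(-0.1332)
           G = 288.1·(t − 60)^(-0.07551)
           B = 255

1.022

At 9144 K (t = 91.44):
  G = 288.1·(91.44 − 60)^(-0.07551) = 288.1·31.44^(-0.07551) = 288.1·0.77077 = 222.059.
At 8351 K (t = 83.51):
  G = 288.1·(83.51 − 60)^(-0.07551) = 288.1·23.51^(-0.07551) = 288.1·0.78787 = 226.986.
Gain = 226.986 / 222.059 = 1.0222 → 1.022.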